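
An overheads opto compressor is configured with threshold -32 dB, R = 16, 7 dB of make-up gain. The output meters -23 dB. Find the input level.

Remove make-up: -23 − 7 = -30 dB.
The compressed level sits -30 − (-32) = 2 dB over threshold.
Undo the ratio: input overshoot = 2 × 16 = 32 dB, giving input = 0 dB.

0 dB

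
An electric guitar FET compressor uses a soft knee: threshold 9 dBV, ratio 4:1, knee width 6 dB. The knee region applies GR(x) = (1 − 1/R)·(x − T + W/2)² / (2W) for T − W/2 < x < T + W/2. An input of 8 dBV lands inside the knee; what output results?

x − T + W/2 = 8 − 9 + 3 = 2.
GR = (1 − 1/4) × 2² / 12 = 0.75 × 4 / 12 = 0.25 dB.
Output = 8 − 0.25 = 7.75 dBV.

7.75 dBV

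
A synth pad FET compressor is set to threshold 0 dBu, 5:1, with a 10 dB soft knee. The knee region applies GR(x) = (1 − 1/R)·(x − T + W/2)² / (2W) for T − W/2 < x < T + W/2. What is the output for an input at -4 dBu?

-4.04 dBu

x − T + W/2 = -4 − 0 + 5 = 1.
GR = (1 − 1/5) × 1² / 20 = 0.8 × 1 / 20 = 0.04 dB.
Output = -4 − 0.04 = -4.04 dBu.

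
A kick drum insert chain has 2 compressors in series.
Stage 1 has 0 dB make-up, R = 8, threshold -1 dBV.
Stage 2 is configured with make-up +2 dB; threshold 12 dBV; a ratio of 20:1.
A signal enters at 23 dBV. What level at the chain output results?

Stage 1: 24 dB above -1 dBV, reduced 8:1 to 3 dB above → 2 dBV.
Stage 2: below threshold (2 ≤ 12); passes unchanged; make-up brings it to 4 dBV.

4 dBV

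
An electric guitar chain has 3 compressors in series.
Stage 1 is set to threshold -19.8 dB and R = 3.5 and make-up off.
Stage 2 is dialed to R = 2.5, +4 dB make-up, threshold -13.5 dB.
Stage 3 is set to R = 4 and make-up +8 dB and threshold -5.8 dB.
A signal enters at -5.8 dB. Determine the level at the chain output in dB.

-3.8 dB

Stage 1: overshoot 14 dB → 14/3.5 = 4 dB → -15.8 dB.
Stage 2: below threshold (-15.8 ≤ -13.5); passes unchanged; make-up brings it to -11.8 dB.
Stage 3: -11.8 dB ≤ -5.8 dB, so stage 3 doesn't engage; make-up brings it to -3.8 dB.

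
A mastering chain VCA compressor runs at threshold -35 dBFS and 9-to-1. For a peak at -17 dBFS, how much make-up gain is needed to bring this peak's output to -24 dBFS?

Without make-up, output = threshold + overshoot/9 = -35 + 2 = -33 dBFS.
Gap to target: 9 dB.

9 dB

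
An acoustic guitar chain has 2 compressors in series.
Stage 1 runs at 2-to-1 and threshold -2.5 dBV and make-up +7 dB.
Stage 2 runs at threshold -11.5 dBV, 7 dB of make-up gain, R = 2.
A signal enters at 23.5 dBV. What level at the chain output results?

Stage 1: 23.5 dBV is 26 dB over -2.5 dBV; at 2:1 that becomes 13 dB over, giving 10.5 dBV; +7 dB make-up → 17.5 dBV.
Stage 2: 17.5 dBV is 29 dB over -11.5 dBV; at 2:1 that becomes 14.5 dB over, giving 3 dBV; +7 dB make-up → 10 dBV.

10 dBV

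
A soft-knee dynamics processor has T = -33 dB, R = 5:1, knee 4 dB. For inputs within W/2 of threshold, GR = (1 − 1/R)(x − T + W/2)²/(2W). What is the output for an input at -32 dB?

x − T + W/2 = -32 − (-33) + 2 = 3.
GR = (1 − 1/5) × 3² / 8 = 0.8 × 9 / 8 = 0.9 dB.
Output = -32 − 0.9 = -32.9 dB.

-32.9 dB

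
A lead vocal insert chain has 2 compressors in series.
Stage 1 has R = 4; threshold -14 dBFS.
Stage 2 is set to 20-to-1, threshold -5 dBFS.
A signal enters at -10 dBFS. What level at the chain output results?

-13 dBFS

Stage 1: overshoot 4 dB → 4/4 = 1 dB → -13 dBFS.
Stage 2: -13 dBFS is at or below the -5 dBFS threshold — no compression; output -13 dBFS.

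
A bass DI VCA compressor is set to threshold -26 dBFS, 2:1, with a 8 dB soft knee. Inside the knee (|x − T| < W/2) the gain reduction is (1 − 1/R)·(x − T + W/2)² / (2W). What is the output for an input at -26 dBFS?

-26.5 dBFS

x − T + W/2 = -26 − (-26) + 4 = 4.
GR = (1 − 1/2) × 4² / 16 = 0.5 × 16 / 16 = 0.5 dB.
Output = -26 − 0.5 = -26.5 dBFS.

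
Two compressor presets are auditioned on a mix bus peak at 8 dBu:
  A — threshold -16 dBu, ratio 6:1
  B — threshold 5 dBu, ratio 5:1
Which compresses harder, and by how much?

A: GR = 24 − 24/6 = 20 dB.
B: GR = 3 − 3/5 = 2.4 dB.
Difference: 17.6 dB in favour of A.

A, by 17.6 dB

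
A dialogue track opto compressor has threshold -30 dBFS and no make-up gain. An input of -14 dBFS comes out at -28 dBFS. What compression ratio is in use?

Input overshoot = -14 − (-30) = 16 dB; output overshoot = -28 − (-30) = 2 dB.
Ratio = 16 / 2 = 8.

8:1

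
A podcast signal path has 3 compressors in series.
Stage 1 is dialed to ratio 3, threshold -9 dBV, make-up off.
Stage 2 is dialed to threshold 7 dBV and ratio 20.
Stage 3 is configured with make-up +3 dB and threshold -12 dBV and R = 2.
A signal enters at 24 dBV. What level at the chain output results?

Stage 1: overshoot 33 dB → 33/3 = 11 dB → 2 dBV.
Stage 2: 2 dBV is at or below the 7 dBV threshold — no compression; output 2 dBV.
Stage 3: 2 dBV is 14 dB over -12 dBV; at 2:1 that becomes 7 dB over, giving -5 dBV; +3 dB make-up → -2 dBV.

-2 dBV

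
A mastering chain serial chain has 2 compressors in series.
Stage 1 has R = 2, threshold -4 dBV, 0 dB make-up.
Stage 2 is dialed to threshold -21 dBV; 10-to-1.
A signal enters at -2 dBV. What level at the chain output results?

-19.2 dBV

Stage 1: overshoot 2 dB → 2/2 = 1 dB → -3 dBV.
Stage 2: overshoot 18 dB → 18/10 = 1.8 dB → -19.2 dBV.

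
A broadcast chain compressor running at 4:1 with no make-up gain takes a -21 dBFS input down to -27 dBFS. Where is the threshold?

-29 dBFS

Gain reduction = -21 − (-27) = 6 dB; output overshoot = GR / (R − 1) = 6 / 3 = 2 dB.
Threshold = output − output overshoot = -27 − 2 = -29 dBFS.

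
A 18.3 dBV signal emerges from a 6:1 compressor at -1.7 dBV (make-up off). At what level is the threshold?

-5.7 dBV

Input is 24 dB above T (since output overshoot × R = input overshoot: (-1.7 − T)·6 = 18.3 − T gives T = -5.7 dBV).
Check: -5.7 + (18.3 − (-5.7))/6 = -5.7 + 4 = -1.7 dBV. ✓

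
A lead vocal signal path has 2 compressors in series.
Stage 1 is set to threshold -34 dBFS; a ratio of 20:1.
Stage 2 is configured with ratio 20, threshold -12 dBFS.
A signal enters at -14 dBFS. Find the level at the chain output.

Stage 1: overshoot 20 dB → 20/20 = 1 dB → -33 dBFS.
Stage 2: below threshold (-33 ≤ -12); passes unchanged; output -33 dBFS.

-33 dBFS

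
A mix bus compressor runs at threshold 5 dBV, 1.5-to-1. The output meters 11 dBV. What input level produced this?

14 dBV

The compressed level sits 11 − 5 = 6 dB over threshold.
Input overshoot = R × output overshoot = 9 dB → input = 5 + 9 = 14 dBV.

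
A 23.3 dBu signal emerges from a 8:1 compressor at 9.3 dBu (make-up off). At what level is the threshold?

7.3 dBu

Input is 16 dB above T (since output overshoot × R = input overshoot: (9.3 − T)·8 = 23.3 − T gives T = 7.3 dBu).
Check: 7.3 + (23.3 − 7.3)/8 = 7.3 + 2 = 9.3 dBu. ✓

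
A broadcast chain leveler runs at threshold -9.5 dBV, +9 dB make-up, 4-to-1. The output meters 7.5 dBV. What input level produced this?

22.5 dBV

Before make-up, the level was 7.5 − 9 = -1.5 dBV.
That's 8 dB above the -9.5 dBV threshold.
Undo the ratio: input overshoot = 8 × 4 = 32 dB, giving input = 22.5 dBV.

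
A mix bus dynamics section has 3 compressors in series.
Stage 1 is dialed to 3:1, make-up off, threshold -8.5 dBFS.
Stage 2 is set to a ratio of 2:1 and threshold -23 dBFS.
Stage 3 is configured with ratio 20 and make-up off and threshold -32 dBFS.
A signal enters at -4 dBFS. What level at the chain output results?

Stage 1: -4 dBFS is 4.5 dB over -8.5 dBFS; at 3:1 that becomes 1.5 dB over, giving -7 dBFS.
Stage 2: overshoot 16 dB → 16/2 = 8 dB → -15 dBFS.
Stage 3: overshoot 17 dB → 17/20 = 0.85 dB → -31.15 dBFS.

-31.15 dBFS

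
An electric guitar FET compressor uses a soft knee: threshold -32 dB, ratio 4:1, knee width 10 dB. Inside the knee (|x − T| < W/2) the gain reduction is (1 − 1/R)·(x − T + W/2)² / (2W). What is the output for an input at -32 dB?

x − T + W/2 = -32 − (-32) + 5 = 5.
GR = (1 − 1/4) × 5² / 20 = 0.75 × 25 / 20 = 0.9375 dB.
Output = -32 − 0.9375 = -32.9375 dB.

-32.9375 dB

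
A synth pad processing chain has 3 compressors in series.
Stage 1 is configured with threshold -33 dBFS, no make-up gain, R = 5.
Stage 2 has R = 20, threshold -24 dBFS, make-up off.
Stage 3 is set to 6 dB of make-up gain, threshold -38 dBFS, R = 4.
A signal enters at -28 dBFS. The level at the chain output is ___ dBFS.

-30.5 dBFS

Stage 1: -28 dBFS is 5 dB over -33 dBFS; at 5:1 that becomes 1 dB over, giving -32 dBFS.
Stage 2: below threshold (-32 ≤ -24); passes unchanged; output -32 dBFS.
Stage 3: 6 dB above -38 dBFS, reduced 4:1 to 1.5 dB above → -36.5 dBFS; +6 dB make-up → -30.5 dBFS.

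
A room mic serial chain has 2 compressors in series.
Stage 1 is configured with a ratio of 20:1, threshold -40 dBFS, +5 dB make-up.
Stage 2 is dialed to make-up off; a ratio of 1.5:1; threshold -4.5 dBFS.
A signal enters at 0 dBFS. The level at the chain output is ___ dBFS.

-33 dBFS

Stage 1: overshoot 40 dB → 40/20 = 2 dB → -38 dBFS; +5 dB make-up → -33 dBFS.
Stage 2: below threshold (-33 ≤ -4.5); passes unchanged; output -33 dBFS.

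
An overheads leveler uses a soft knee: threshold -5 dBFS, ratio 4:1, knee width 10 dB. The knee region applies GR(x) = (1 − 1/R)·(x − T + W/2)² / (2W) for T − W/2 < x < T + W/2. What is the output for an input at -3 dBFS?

-4.8375 dBFS

x − T + W/2 = -3 − (-5) + 5 = 7.
GR = (1 − 1/4) × 7² / 20 = 0.75 × 49 / 20 = 1.8375 dB.
Output = -3 − 1.8375 = -4.8375 dBFS.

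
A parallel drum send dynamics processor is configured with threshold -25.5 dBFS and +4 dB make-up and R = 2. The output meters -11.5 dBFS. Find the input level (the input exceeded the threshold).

-5.5 dBFS

Stripping the +4 dB make-up gives -15.5 dBFS at the gain stage.
The compressed level sits -15.5 − (-25.5) = 10 dB over threshold.
Input overshoot = R × output overshoot = 20 dB → input = -25.5 + 20 = -5.5 dBFS.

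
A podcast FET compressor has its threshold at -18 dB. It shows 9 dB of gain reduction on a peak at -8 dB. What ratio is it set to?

10:1

Input overshoot = -8 − (-18) = 10 dB.
Output overshoot = 10 − 9 = 1 dB.
Ratio = input overshoot / output overshoot = 10 / 1 = 10.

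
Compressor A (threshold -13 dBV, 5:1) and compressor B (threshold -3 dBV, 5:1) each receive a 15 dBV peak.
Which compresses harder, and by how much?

A: GR = 28 − 28/5 = 22.4 dB.
B: GR = 18 − 18/5 = 14.4 dB.
A applies 8 dB more gain reduction.

A, by 8 dB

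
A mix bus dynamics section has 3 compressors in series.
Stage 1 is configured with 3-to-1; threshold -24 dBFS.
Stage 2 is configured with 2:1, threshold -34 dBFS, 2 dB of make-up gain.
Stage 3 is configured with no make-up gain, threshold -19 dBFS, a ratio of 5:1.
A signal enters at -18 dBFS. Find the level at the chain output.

Stage 1: -18 dBFS is 6 dB over -24 dBFS; at 3:1 that becomes 2 dB over, giving -22 dBFS.
Stage 2: overshoot 12 dB → 12/2 = 6 dB → -28 dBFS; +2 dB make-up → -26 dBFS.
Stage 3: -26 dBFS is at or below the -19 dBFS threshold — no compression; output -26 dBFS.

-26 dBFS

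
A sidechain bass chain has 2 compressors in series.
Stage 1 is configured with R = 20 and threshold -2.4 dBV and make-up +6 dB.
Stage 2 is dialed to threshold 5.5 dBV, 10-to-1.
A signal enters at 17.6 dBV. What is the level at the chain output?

4.6 dBV

Stage 1: 17.6 dBV is 20 dB over -2.4 dBV; at 20:1 that becomes 1 dB over, giving -1.4 dBV; +6 dB make-up → 4.6 dBV.
Stage 2: 4.6 dBV is at or below the 5.5 dBV threshold — no compression; output 4.6 dBV.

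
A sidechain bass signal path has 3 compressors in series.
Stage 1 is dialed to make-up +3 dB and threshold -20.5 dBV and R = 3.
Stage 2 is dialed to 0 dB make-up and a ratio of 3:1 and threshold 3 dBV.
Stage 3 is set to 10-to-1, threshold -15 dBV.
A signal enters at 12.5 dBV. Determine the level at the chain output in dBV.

Stage 1: 33 dB above -20.5 dBV, reduced 3:1 to 11 dB above → -9.5 dBV; +3 dB make-up → -6.5 dBV.
Stage 2: below threshold (-6.5 ≤ 3); passes unchanged; output -6.5 dBV.
Stage 3: 8.5 dB above -15 dBV, reduced 10:1 to 0.85 dB above → -14.15 dBV.

-14.15 dBV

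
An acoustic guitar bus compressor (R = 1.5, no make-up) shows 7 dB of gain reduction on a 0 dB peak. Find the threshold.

Let T be the threshold. Output overshoot = (input overshoot)/R, so -7 − T = (0 − T)/1.5.
1.5·(-7 − T) = 0 − T → 0.5·T = -10.5 − 0 = -10.5.
T = -10.5/0.5 = -21 dB.

-21 dB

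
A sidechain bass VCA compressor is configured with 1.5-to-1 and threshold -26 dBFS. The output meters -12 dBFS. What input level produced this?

The compressed level sits -12 − (-26) = 14 dB over threshold.
Input overshoot = R × output overshoot = 21 dB → input = -26 + 21 = -5 dBFS.

-5 dBFS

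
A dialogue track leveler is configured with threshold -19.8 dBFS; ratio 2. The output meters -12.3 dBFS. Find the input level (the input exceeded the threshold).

Post-compression overshoot = -12.3 − (-19.8) = 7.5 dB.
Before 2:1 compression the overshoot was 7.5 × 2 = 15 dB, so input = -19.8 + 15 = -4.8 dBFS.

-4.8 dBFS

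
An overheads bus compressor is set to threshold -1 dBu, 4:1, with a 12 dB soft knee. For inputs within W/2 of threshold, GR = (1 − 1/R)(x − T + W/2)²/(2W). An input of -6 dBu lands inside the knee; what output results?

-6.03125 dBu

x − T + W/2 = -6 − (-1) + 6 = 1.
GR = (1 − 1/4) × 1² / 24 = 0.75 × 1 / 24 = 0.03125 dB.
Output = -6 − 0.03125 = -6.03125 dBu.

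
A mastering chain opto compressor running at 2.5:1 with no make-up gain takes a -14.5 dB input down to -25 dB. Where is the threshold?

-32 dB

Gain reduction = -14.5 − (-25) = 10.5 dB; output overshoot = GR / (R − 1) = 10.5 / 1.5 = 7 dB.
Threshold = output − output overshoot = -25 − 7 = -32 dB.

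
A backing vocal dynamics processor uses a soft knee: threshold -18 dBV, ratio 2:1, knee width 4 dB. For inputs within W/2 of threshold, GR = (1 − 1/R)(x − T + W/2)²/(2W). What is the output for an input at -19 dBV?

x − T + W/2 = -19 − (-18) + 2 = 1.
GR = (1 − 1/2) × 1² / 8 = 0.5 × 1 / 8 = 0.0625 dB.
Output = -19 − 0.0625 = -19.0625 dBV.

-19.0625 dBV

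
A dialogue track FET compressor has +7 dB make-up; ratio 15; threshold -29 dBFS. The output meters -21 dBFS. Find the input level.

-14 dBFS

Before make-up, the level was -21 − 7 = -28 dBFS.
That's 1 dB above the -29 dBFS threshold.
Undo the ratio: input overshoot = 1 × 15 = 15 dB, giving input = -14 dBFS.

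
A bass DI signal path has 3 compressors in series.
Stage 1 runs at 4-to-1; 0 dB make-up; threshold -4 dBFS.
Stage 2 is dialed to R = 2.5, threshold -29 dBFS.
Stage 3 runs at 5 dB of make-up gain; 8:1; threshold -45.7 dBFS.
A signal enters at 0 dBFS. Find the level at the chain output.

Stage 1: overshoot 4 dB → 4/4 = 1 dB → -3 dBFS.
Stage 2: 26 dB above -29 dBFS, reduced 2.5:1 to 10.4 dB above → -18.6 dBFS.
Stage 3: -18.6 dBFS is 27.1 dB over -45.7 dBFS; at 8:1 that becomes 3.3875 dB over, giving -42.3125 dBFS; +5 dB make-up → -37.3125 dBFS.

-37.3125 dBFS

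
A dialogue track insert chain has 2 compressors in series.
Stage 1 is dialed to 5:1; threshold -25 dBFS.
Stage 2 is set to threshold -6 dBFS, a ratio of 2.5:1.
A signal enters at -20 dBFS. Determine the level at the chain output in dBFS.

-24 dBFS

Stage 1: overshoot 5 dB → 5/5 = 1 dB → -24 dBFS.
Stage 2: -24 dBFS is at or below the -6 dBFS threshold — no compression; output -24 dBFS.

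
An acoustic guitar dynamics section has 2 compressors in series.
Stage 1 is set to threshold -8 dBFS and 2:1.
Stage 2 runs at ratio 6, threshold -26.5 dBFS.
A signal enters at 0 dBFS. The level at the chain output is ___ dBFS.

Stage 1: 0 dBFS is 8 dB over -8 dBFS; at 2:1 that becomes 4 dB over, giving -4 dBFS.
Stage 2: 22.5 dB above -26.5 dBFS, reduced 6:1 to 3.75 dB above → -22.75 dBFS.

-22.75 dBFS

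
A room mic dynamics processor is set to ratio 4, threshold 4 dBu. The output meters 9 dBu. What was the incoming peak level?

24 dBu

That's 5 dB above the 4 dBu threshold.
Undo the ratio: input overshoot = 5 × 4 = 20 dB, giving input = 24 dBu.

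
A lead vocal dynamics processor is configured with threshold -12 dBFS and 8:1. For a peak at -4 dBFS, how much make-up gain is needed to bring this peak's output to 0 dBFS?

Overshoot 8 dB → 8/8 = 1 dB after compression, so the compressed level is -12 + 1 = -11 dBFS.
Make-up = target − compressed = 0 − (-11) = 11 dB.

11 dB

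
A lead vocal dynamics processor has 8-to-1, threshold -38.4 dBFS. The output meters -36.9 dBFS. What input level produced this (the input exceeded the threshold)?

-26.4 dBFS

That's 1.5 dB above the -38.4 dBFS threshold.
Undo the ratio: input overshoot = 1.5 × 8 = 12 dB, giving input = -26.4 dBFS.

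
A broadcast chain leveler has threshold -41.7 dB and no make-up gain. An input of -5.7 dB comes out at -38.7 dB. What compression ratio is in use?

12:1

Input overshoot = -5.7 − (-41.7) = 36 dB; output overshoot = -38.7 − (-41.7) = 3 dB.
Ratio = 36 / 3 = 12.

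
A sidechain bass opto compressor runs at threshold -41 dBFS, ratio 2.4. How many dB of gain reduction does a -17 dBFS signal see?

14 dB

Overshoot = -17 − (-41) = 24 dB.
At 2.4:1, output sits 24/2.4 = 10 dB above threshold.
Gain reduction = 24 − 10 = 14 dB.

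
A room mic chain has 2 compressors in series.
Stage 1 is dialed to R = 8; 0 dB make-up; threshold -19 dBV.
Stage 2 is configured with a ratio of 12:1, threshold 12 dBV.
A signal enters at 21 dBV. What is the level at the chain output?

Stage 1: overshoot 40 dB → 40/8 = 5 dB → -14 dBV.
Stage 2: -14 dBV is at or below the 12 dBV threshold — no compression; output -14 dBV.

-14 dBV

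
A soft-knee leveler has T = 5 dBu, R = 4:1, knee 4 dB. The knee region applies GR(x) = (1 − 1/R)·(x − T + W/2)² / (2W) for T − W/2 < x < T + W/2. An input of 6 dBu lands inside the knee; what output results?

x − T + W/2 = 6 − 5 + 2 = 3.
GR = (1 − 1/4) × 3² / 8 = 0.75 × 9 / 8 = 0.84375 dB.
Output = 6 − 0.84375 = 5.15625 dBu.

5.15625 dBu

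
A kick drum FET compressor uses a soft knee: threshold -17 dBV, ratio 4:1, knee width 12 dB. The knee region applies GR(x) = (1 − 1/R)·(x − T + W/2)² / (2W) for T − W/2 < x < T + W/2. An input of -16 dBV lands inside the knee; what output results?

-17.53125 dBV

x − T + W/2 = -16 − (-17) + 6 = 7.
GR = (1 − 1/4) × 7² / 24 = 0.75 × 49 / 24 = 1.53125 dB.
Output = -16 − 1.53125 = -17.53125 dBV.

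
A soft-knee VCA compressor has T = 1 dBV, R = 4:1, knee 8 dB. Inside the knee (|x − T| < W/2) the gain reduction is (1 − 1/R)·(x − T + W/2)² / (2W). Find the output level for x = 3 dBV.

x − T + W/2 = 3 − 1 + 4 = 6.
GR = (1 − 1/4) × 6² / 16 = 0.75 × 36 / 16 = 1.6875 dB.
Output = 3 − 1.6875 = 1.3125 dBV.

1.3125 dBV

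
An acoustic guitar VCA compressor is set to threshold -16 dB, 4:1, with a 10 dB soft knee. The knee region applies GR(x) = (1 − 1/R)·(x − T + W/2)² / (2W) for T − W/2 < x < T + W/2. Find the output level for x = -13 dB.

-15.4 dB

x − T + W/2 = -13 − (-16) + 5 = 8.
GR = (1 − 1/4) × 8² / 20 = 0.75 × 64 / 20 = 2.4 dB.
Output = -13 − 2.4 = -15.4 dB.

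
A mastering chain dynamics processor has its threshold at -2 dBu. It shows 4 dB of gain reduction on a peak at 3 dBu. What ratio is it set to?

Input overshoot = 3 − (-2) = 5 dB.
Output overshoot = 5 − 4 = 1 dB.
Ratio = input overshoot / output overshoot = 5 / 1 = 5.

5:1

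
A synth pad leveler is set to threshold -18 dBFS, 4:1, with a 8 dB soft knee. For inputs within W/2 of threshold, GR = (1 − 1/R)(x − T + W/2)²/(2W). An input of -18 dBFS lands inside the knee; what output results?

x − T + W/2 = -18 − (-18) + 4 = 4.
GR = (1 − 1/4) × 4² / 16 = 0.75 × 16 / 16 = 0.75 dB.
Output = -18 − 0.75 = -18.75 dBFS.

-18.75 dBFS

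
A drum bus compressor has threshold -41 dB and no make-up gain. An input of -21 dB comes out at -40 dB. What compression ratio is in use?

20:1

Input overshoot = -21 − (-41) = 20 dB; output overshoot = -40 − (-41) = 1 dB.
Ratio = 20 / 1 = 20.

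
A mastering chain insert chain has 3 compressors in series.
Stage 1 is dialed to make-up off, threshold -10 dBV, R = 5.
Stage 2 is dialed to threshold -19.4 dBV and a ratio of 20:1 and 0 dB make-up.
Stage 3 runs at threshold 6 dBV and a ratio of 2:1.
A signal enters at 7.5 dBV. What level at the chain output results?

Stage 1: overshoot 17.5 dB → 17.5/5 = 3.5 dB → -6.5 dBV.
Stage 2: 12.9 dB above -19.4 dBV, reduced 20:1 to 0.645 dB above → -18.755 dBV.
Stage 3: below threshold (-18.755 ≤ 6); passes unchanged; output -18.755 dBV.

-18.755 dBV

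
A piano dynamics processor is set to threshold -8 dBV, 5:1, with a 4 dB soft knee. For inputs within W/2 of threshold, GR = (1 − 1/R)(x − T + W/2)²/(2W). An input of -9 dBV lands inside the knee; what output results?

x − T + W/2 = -9 − (-8) + 2 = 1.
GR = (1 − 1/5) × 1² / 8 = 0.8 × 1 / 8 = 0.1 dB.
Output = -9 − 0.1 = -9.1 dBV.

-9.1 dBV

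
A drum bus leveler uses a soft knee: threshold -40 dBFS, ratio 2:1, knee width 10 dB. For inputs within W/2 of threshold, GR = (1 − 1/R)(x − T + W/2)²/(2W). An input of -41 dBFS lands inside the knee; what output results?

x − T + W/2 = -41 − (-40) + 5 = 4.
GR = (1 − 1/2) × 4² / 20 = 0.5 × 16 / 20 = 0.4 dB.
Output = -41 − 0.4 = -41.4 dBFS.

-41.4 dBFS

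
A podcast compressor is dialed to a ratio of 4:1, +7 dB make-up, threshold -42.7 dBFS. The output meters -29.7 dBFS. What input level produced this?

Stripping the +7 dB make-up gives -36.7 dBFS at the gain stage.
That's 6 dB above the -42.7 dBFS threshold.
Undo the ratio: input overshoot = 6 × 4 = 24 dB, giving input = -18.7 dBFS.

-18.7 dBFS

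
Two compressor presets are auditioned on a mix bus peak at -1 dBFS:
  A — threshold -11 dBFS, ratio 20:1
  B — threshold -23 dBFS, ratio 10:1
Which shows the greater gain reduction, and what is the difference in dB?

A: overshoot 10 dB → output overshoot 0.5 dB → GR 9.5 dB.
B: overshoot 22 dB → output overshoot 2.2 dB → GR 19.8 dB.
B applies 10.3 dB more gain reduction.

B, by 10.3 dB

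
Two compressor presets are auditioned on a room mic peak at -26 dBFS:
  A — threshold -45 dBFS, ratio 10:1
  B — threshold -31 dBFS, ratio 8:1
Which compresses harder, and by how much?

A, by 12.725 dB

A: GR = 19 − 19/10 = 17.1 dB.
B: GR = 5 − 5/8 = 4.375 dB.
A reduces 12.725 dB more.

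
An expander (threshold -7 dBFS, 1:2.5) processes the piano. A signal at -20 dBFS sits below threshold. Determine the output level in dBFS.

The input is 13 dB below the -7 dBFS threshold.
A 1:2.5 expander multiplies undershoot by 2.5: 13 × 2.5 = 32.5 dB below threshold.
Output = -7 − 32.5 = -39.5 dBFS.

-39.5 dBFS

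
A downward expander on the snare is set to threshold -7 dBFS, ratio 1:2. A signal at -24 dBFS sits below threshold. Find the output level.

Undershoot = (-7) − (-24) = 17 dB.
At 1:2, that expands to 34 dB under threshold.
Output = -7 − 34 = -41 dBFS.

-41 dBFS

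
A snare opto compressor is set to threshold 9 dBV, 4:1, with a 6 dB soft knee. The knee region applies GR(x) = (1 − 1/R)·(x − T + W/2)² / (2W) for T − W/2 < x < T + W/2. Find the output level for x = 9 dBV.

x − T + W/2 = 9 − 9 + 3 = 3.
GR = (1 − 1/4) × 3² / 12 = 0.75 × 9 / 12 = 0.5625 dB.
Output = 9 − 0.5625 = 8.4375 dBV.

8.4375 dBV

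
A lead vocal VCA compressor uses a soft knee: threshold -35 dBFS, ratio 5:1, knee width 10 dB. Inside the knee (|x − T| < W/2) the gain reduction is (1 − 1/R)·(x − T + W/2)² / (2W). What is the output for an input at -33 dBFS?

x − T + W/2 = -33 − (-35) + 5 = 7.
GR = (1 − 1/5) × 7² / 20 = 0.8 × 49 / 20 = 1.96 dB.
Output = -33 − 1.96 = -34.96 dBFS.

-34.96 dBFS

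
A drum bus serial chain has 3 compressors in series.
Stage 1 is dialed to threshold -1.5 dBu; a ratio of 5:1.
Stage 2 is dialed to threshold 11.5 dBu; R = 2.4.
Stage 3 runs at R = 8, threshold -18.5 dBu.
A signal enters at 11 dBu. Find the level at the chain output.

-16.0625 dBu

Stage 1: 11 dBu is 12.5 dB over -1.5 dBu; at 5:1 that becomes 2.5 dB over, giving 1 dBu.
Stage 2: below threshold (1 ≤ 11.5); passes unchanged; output 1 dBu.
Stage 3: 19.5 dB above -18.5 dBu, reduced 8:1 to 2.4375 dB above → -16.0625 dBu.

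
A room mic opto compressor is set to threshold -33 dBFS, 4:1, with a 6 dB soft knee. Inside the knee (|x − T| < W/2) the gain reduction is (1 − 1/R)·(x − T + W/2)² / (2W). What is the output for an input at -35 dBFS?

-35.0625 dBFS

x − T + W/2 = -35 − (-33) + 3 = 1.
GR = (1 − 1/4) × 1² / 12 = 0.75 × 1 / 12 = 0.0625 dB.
Output = -35 − 0.0625 = -35.0625 dBFS.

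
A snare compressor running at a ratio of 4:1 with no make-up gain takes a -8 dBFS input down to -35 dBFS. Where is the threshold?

Input is 36 dB above T (since output overshoot × R = input overshoot: (-35 − T)·4 = -8 − T gives T = -44 dBFS).
Check: -44 + (-8 − (-44))/4 = -44 + 9 = -35 dBFS. ✓

-44 dBFS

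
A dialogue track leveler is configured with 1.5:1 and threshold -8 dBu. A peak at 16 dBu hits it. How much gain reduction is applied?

8 dB

16 dBu exceeds the threshold by 24 dB.
After 1.5:1 compression the overshoot becomes 24/1.5 = 16 dB.
So the signal is attenuated by 24 − 16 = 8 dB.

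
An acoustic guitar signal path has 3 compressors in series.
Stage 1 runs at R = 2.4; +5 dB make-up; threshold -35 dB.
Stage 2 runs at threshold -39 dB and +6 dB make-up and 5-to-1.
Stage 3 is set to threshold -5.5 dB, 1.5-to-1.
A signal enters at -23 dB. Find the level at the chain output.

-30.2 dB

Stage 1: 12 dB above -35 dB, reduced 2.4:1 to 5 dB above → -30 dB; +5 dB make-up → -25 dB.
Stage 2: overshoot 14 dB → 14/5 = 2.8 dB → -36.2 dB; +6 dB make-up → -30.2 dB.
Stage 3: below threshold (-30.2 ≤ -5.5); passes unchanged; output -30.2 dB.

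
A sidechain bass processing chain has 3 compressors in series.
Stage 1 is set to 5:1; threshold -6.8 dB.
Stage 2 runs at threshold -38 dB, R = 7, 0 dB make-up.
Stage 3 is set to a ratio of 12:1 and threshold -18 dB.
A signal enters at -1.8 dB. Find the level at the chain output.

Stage 1: 5 dB above -6.8 dB, reduced 5:1 to 1 dB above → -5.8 dB.
Stage 2: overshoot 32.2 dB → 32.2/7 = 4.6 dB → -33.4 dB.
Stage 3: -33.4 dB ≤ -18 dB, so stage 3 doesn't engage; output -33.4 dB.

-33.4 dB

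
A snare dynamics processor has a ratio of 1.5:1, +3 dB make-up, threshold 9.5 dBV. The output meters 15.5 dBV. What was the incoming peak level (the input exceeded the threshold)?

14 dBV

Remove make-up: 15.5 − 3 = 12.5 dBV.
Post-compression overshoot = 12.5 − 9.5 = 3 dB.
Input overshoot = R × output overshoot = 4.5 dB → input = 9.5 + 4.5 = 14 dBV.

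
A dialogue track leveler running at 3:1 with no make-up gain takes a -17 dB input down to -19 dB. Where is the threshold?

Let T be the threshold. Output overshoot = (input overshoot)/R, so -19 − T = (-17 − T)/3.
3·(-19 − T) = -17 − T → 2·T = -57 − (-17) = -40.
T = -40/2 = -20 dB.

-20 dB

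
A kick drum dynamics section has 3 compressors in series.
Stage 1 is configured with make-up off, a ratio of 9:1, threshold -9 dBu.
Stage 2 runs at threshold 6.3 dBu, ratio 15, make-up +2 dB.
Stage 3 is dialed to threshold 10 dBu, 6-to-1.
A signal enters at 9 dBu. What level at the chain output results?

Stage 1: 9 dBu is 18 dB over -9 dBu; at 9:1 that becomes 2 dB over, giving -7 dBu.
Stage 2: -7 dBu ≤ 6.3 dBu, so stage 2 doesn't engage; make-up brings it to -5 dBu.
Stage 3: -5 dBu is at or below the 10 dBu threshold — no compression; output -5 dBu.

-5 dBu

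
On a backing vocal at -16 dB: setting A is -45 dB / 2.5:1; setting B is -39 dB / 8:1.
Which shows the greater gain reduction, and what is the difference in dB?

B, by 2.725 dB

A: GR = 29 − 29/2.5 = 17.4 dB.
B: GR = 23 − 23/8 = 20.125 dB.
Difference: 2.725 dB in favour of B.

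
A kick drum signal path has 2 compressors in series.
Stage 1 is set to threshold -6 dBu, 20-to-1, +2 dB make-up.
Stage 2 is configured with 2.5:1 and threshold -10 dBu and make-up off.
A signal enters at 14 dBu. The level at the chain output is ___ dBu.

Stage 1: 20 dB above -6 dBu, reduced 20:1 to 1 dB above → -5 dBu; +2 dB make-up → -3 dBu.
Stage 2: overshoot 7 dB → 7/2.5 = 2.8 dB → -7.2 dBu.

-7.2 dBu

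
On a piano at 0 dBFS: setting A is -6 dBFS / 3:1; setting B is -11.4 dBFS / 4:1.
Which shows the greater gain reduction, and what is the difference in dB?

A: 6 dB over, compressed to 2 dB over, so 4 dB of GR.
B: 11.4 dB over, compressed to 2.85 dB over, so 8.55 dB of GR.
B applies 4.55 dB more gain reduction.

B, by 4.55 dB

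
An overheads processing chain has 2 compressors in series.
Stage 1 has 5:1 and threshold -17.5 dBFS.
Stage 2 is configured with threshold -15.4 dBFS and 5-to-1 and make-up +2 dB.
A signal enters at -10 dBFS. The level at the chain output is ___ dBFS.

Stage 1: 7.5 dB above -17.5 dBFS, reduced 5:1 to 1.5 dB above → -16 dBFS.
Stage 2: -16 dBFS ≤ -15.4 dBFS, so stage 2 doesn't engage; make-up brings it to -14 dBFS.

-14 dBFS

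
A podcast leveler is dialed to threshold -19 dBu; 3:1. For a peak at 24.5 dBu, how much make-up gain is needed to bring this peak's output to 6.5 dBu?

Overshoot 43.5 dB → 43.5/3 = 14.5 dB after compression, so the compressed level is -19 + 14.5 = -4.5 dBu.
Make-up = target − compressed = 6.5 − (-4.5) = 11 dB.

11 dB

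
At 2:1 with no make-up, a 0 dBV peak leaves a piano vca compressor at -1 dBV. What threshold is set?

-2 dBV

Let T be the threshold. Output overshoot = (input overshoot)/R, so -1 − T = (0 − T)/2.
2·(-1 − T) = 0 − T → 1·T = -2 − 0 = -2.
T = -2/1 = -2 dBV.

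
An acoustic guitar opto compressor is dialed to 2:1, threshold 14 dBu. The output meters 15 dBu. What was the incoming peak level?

The compressed level sits 15 − 14 = 1 dB over threshold.
Input overshoot = R × output overshoot = 2 dB → input = 14 + 2 = 16 dBu.

16 dBu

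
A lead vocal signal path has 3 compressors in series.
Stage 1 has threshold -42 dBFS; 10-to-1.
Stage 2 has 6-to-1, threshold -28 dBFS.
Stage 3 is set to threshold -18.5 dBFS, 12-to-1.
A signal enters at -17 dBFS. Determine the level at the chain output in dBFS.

-39.5 dBFS

Stage 1: 25 dB above -42 dBFS, reduced 10:1 to 2.5 dB above → -39.5 dBFS.
Stage 2: -39.5 dBFS is at or below the -28 dBFS threshold — no compression; output -39.5 dBFS.
Stage 3: below threshold (-39.5 ≤ -18.5); passes unchanged; output -39.5 dBFS.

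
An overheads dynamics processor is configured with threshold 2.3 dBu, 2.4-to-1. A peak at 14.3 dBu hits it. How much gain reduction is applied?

Overshoot = 14.3 − 2.3 = 12 dB.
After 2.4:1 compression the overshoot becomes 12/2.4 = 5 dB.
Gain reduction = 12 − 5 = 7 dB.

7 dB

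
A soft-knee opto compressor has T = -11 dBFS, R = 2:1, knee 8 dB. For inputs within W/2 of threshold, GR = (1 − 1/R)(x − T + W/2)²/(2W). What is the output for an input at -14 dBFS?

-14.03125 dBFS

x − T + W/2 = -14 − (-11) + 4 = 1.
GR = (1 − 1/2) × 1² / 16 = 0.5 × 1 / 16 = 0.03125 dB.
Output = -14 − 0.03125 = -14.03125 dBFS.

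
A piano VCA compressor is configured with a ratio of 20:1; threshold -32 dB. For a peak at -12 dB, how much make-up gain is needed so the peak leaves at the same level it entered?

The peak compresses to -32 + 20/20 = -31 dB.
To reach -12 dB requires -12 − (-31) = 19 dB of make-up.

19 dB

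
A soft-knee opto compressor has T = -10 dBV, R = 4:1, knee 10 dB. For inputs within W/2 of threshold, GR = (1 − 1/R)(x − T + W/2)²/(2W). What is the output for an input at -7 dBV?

-9.4 dBV

x − T + W/2 = -7 − (-10) + 5 = 8.
GR = (1 − 1/4) × 8² / 20 = 0.75 × 64 / 20 = 2.4 dB.
Output = -7 − 2.4 = -9.4 dBV.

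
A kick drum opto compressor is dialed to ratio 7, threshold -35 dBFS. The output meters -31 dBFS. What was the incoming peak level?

Post-compression overshoot = -31 − (-35) = 4 dB.
Before 7:1 compression the overshoot was 4 × 7 = 28 dB, so input = -35 + 28 = -7 dBFS.

-7 dBFS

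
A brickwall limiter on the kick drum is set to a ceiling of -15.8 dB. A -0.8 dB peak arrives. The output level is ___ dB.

A brickwall limiter is an ∞:1 compressor: any input above the ceiling is clamped to -15.8 dB.

-15.8 dB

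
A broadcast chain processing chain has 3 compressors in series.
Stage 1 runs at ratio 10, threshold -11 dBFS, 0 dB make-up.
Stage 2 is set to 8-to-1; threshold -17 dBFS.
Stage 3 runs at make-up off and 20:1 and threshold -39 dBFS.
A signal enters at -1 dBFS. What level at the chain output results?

-37.85625 dBFS

Stage 1: -1 dBFS is 10 dB over -11 dBFS; at 10:1 that becomes 1 dB over, giving -10 dBFS.
Stage 2: -10 dBFS is 7 dB over -17 dBFS; at 8:1 that becomes 0.875 dB over, giving -16.125 dBFS.
Stage 3: -16.125 dBFS is 22.875 dB over -39 dBFS; at 20:1 that becomes 1.14375 dB over, giving -37.85625 dBFS.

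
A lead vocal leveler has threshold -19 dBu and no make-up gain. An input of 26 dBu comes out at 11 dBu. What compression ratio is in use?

1.5:1

Input overshoot = 26 − (-19) = 45 dB; output overshoot = 11 − (-19) = 30 dB.
Ratio = 45 / 30 = 1.5.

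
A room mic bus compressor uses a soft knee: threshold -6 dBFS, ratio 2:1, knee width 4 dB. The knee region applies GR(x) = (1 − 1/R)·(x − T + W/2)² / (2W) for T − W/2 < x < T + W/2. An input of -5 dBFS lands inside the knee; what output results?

-5.5625 dBFS

x − T + W/2 = -5 − (-6) + 2 = 3.
GR = (1 − 1/2) × 3² / 8 = 0.5 × 9 / 8 = 0.5625 dB.
Output = -5 − 0.5625 = -5.5625 dBFS.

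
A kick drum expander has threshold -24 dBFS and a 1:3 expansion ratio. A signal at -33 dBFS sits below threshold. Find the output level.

-51 dBFS

The input is 9 dB below the -24 dBFS threshold.
A 1:3 expander multiplies undershoot by 3: 9 × 3 = 27 dB below threshold.
Output = -24 − 27 = -51 dBFS.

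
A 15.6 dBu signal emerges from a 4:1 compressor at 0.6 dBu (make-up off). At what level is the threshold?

Input is 20 dB above T (since output overshoot × R = input overshoot: (0.6 − T)·4 = 15.6 − T gives T = -4.4 dBu).
Check: -4.4 + (15.6 − (-4.4))/4 = -4.4 + 5 = 0.6 dBu. ✓

-4.4 dBu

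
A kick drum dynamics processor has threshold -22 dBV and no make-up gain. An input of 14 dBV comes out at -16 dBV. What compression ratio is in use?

6:1

Input overshoot = 14 − (-22) = 36 dB; output overshoot = -16 − (-22) = 6 dB.
Ratio = 36 / 6 = 6.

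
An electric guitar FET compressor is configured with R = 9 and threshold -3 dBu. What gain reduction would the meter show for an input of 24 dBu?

24 dB

Overshoot = 24 − (-3) = 27 dB.
At 9:1, output sits 27/9 = 3 dB above threshold.
GR = overshoot in − overshoot out = 27 − 3 = 24 dB.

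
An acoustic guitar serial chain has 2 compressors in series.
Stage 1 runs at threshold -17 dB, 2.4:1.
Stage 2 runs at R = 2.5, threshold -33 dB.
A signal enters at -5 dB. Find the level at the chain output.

Stage 1: 12 dB above -17 dB, reduced 2.4:1 to 5 dB above → -12 dB.
Stage 2: overshoot 21 dB → 21/2.5 = 8.4 dB → -24.6 dB.

-24.6 dB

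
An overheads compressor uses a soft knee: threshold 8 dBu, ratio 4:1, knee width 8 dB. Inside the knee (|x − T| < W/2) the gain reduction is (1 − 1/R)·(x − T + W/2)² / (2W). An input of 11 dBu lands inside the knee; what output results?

8.703125 dBu

x − T + W/2 = 11 − 8 + 4 = 7.
GR = (1 − 1/4) × 7² / 16 = 0.75 × 49 / 16 = 2.296875 dB.
Output = 11 − 2.296875 = 8.703125 dBu.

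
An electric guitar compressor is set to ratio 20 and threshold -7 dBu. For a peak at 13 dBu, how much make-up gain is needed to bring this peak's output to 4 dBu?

10 dB

The peak compresses to -7 + 20/20 = -6 dBu.
To reach 4 dBu requires 4 − (-6) = 10 dB of make-up.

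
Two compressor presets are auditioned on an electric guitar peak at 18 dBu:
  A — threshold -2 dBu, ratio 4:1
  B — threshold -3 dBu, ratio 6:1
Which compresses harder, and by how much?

B, by 2.5 dB

A: overshoot 20 dB → output overshoot 5 dB → GR 15 dB.
B: overshoot 21 dB → output overshoot 3.5 dB → GR 17.5 dB.
B applies 2.5 dB more gain reduction.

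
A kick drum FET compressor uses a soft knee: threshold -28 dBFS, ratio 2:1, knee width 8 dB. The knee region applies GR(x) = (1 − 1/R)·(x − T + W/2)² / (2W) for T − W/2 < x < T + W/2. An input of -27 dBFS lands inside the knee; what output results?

x − T + W/2 = -27 − (-28) + 4 = 5.
GR = (1 − 1/2) × 5² / 16 = 0.5 × 25 / 16 = 0.78125 dB.
Output = -27 − 0.78125 = -27.78125 dBFS.

-27.78125 dBFS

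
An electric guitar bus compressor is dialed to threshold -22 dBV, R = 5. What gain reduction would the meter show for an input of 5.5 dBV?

The signal is 27.5 dB above threshold.
After 5:1 compression the overshoot becomes 27.5/5 = 5.5 dB.
Gain reduction = 27.5 − 5.5 = 22 dB.

22 dB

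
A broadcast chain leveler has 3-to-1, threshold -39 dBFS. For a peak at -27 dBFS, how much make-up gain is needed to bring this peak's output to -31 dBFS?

4 dB

Overshoot 12 dB → 12/3 = 4 dB after compression, so the compressed level is -39 + 4 = -35 dBFS.
Make-up = target − compressed = -31 − (-35) = 4 dB.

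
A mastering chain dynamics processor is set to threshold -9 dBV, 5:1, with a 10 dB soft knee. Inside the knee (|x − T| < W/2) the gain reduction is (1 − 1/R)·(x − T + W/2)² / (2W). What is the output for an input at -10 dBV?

x − T + W/2 = -10 − (-9) + 5 = 4.
GR = (1 − 1/5) × 4² / 20 = 0.8 × 16 / 20 = 0.64 dB.
Output = -10 − 0.64 = -10.64 dBV.

-10.64 dBV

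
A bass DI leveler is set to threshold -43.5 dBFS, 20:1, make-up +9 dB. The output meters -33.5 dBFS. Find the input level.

Remove make-up: -33.5 − 9 = -42.5 dBFS.
The compressed level sits -42.5 − (-43.5) = 1 dB over threshold.
Before 20:1 compression the overshoot was 1 × 20 = 20 dB, so input = -43.5 + 20 = -23.5 dBFS.

-23.5 dBFS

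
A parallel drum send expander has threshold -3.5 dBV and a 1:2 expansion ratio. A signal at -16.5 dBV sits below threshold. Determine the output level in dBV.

Undershoot = (-3.5) − (-16.5) = 13 dB.
At 1:2, that expands to 26 dB under threshold.
Output = -3.5 − 26 = -29.5 dBV.

-29.5 dBV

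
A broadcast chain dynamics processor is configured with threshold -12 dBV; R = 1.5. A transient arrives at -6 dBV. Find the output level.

-6 dBV sits 6 dB over threshold.
The 6 dB excess becomes 4 dB after 1.5:1 reduction.
So the level is -12 + 4 = -8 dBV.

-8 dBV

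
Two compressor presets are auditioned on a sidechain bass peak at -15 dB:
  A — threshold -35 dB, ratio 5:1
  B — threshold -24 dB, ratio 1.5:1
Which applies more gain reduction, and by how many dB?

A: GR = 20 − 20/5 = 16 dB.
B: GR = 9 − 9/1.5 = 3 dB.
A applies 13 dB more gain reduction.

A, by 13 dB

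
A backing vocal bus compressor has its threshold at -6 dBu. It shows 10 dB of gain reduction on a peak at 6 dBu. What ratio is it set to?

Input overshoot = 6 − (-6) = 12 dB.
Output overshoot = 12 − 10 = 2 dB.
Ratio = input overshoot / output overshoot = 12 / 2 = 6.

6:1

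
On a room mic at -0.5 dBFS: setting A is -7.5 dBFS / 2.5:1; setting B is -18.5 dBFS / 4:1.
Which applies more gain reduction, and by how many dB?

B, by 9.3 dB

A: 7 dB over, compressed to 2.8 dB over, so 4.2 dB of GR.
B: 18 dB over, compressed to 4.5 dB over, so 13.5 dB of GR.
Difference: 9.3 dB in favour of B.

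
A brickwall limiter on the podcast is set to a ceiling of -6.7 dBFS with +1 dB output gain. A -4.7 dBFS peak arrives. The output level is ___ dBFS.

-5.7 dBFS

The limiter clamps the peak to its -6.7 dBFS ceiling.
Output gain then adds 1 dB: -6.7 + 1 = -5.7 dBFS.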